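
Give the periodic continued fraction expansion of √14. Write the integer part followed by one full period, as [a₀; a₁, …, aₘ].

a₀ = ⌊√14⌋ = 3.
With m₀=0, d₀=1 and mₖ₊₁ = dₖaₖ − mₖ, dₖ₊₁ = (n − mₖ₊₁²)/dₖ, aₖ₊₁ = ⌊(a₀+mₖ₊₁)/dₖ₊₁⌋:
  k=1: m=3, d=5, a=1
  k=2: m=2, d=2, a=2
  k=3: m=2, d=5, a=1
  k=4: m=3, d=1, a=6
d=1 and a=2a₀=6 at k=4, so the next step gives (m, d) = (3, 5) again — its k=1 value — and the period has length 4.

[3; 1, 2, 1, 6]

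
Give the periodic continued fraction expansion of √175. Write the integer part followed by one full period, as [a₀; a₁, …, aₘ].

[13; 4, 2, 1, 2, 4, 26]

a₀ = ⌊√175⌋ = 13.
With m₀=0, d₀=1 and mₖ₊₁ = dₖaₖ − mₖ, dₖ₊₁ = (n − mₖ₊₁²)/dₖ, aₖ₊₁ = ⌊(a₀+mₖ₊₁)/dₖ₊₁⌋:
  k=1: m=13, d=6, a=4
  k=2: m=11, d=9, a=2
  k=3: m=7, d=14, a=1
  k=4: m=7, d=9, a=2
  k=5: m=11, d=6, a=4
  k=6: m=13, d=1, a=26
d=1 and a=2a₀=26 at k=6, so the next step gives (m, d) = (13, 6) again — its k=1 value — and the period has length 6.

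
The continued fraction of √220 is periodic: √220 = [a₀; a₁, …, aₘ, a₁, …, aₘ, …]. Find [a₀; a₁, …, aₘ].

a₀ = ⌊√220⌋ = 14.
With m₀=0, d₀=1 and mₖ₊₁ = dₖaₖ − mₖ, dₖ₊₁ = (n − mₖ₊₁²)/dₖ, aₖ₊₁ = ⌊(a₀+mₖ₊₁)/dₖ₊₁⌋:
  k=1: m=14, d=24, a=1
  k=2: m=10, d=5, a=4
  k=3: m=10, d=24, a=1
  k=4: m=14, d=1, a=28
d=1 and a=2a₀=28 at k=4, so the next step gives (m, d) = (14, 24) again — its k=1 value — and the period has length 4.

[14; 1, 4, 1, 28]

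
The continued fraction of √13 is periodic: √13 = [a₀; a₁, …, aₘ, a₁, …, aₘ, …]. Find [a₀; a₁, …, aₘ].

[3; 1, 1, 1, 1, 6]

a₀ = ⌊√13⌋ = 3.
With m₀=0, d₀=1 and mₖ₊₁ = dₖaₖ − mₖ, dₖ₊₁ = (n − mₖ₊₁²)/dₖ, aₖ₊₁ = ⌊(a₀+mₖ₊₁)/dₖ₊₁⌋:
  k=1: m=3, d=4, a=1
  k=2: m=1, d=3, a=1
  k=3: m=2, d=3, a=1
  k=4: m=1, d=4, a=1
  k=5: m=3, d=1, a=6
d=1 and a=2a₀=6 at k=5, so the next step gives (m, d) = (3, 4) again — its k=1 value — and the period has length 5.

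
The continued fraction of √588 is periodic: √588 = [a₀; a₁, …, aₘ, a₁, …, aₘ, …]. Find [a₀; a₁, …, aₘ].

a₀ = ⌊√588⌋ = 24.

[24; 4, 48]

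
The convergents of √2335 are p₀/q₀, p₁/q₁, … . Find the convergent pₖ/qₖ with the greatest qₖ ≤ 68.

1353/28

√2335 = [48; 3, 9, 3, 96, …] (period length 4).
Convergents:
  p_0/q_0 = 48/1
  p_1/q_1 = 145/3
  p_2/q_2 = 1353/28
  p_3/q_3 = 4204/87
q_2 = 28 ≤ 68 < 87 = q_3, so the answer is 1353/28.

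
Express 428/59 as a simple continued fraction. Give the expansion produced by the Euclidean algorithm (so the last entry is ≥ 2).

[7; 3, 1, 14]

428 = 7*59 + 15
59 = 3*15 + 14
15 = 1*14 + 1
14 = 14*1 + 0  (stop)
So 428/59 = [7; 3, 1, 14].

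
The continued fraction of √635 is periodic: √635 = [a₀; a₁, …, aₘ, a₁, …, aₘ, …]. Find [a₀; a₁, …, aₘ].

a₀ = ⌊√635⌋ = 25.
With m₀=0, d₀=1 and mₖ₊₁ = dₖaₖ − mₖ, dₖ₊₁ = (n − mₖ₊₁²)/dₖ, aₖ₊₁ = ⌊(a₀+mₖ₊₁)/dₖ₊₁⌋:
  k=1: m=25, d=10, a=5
  k=2: m=25, d=1, a=50
d=1 and a=2a₀=50 at k=2, so the next step gives (m, d) = (25, 10) again — its k=1 value — and the period has length 2.

[25; 5, 50]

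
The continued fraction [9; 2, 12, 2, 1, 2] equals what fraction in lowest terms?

Using pₖ = aₖpₖ₋₁ + pₖ₋₂ and qₖ = aₖqₖ₋₁ + qₖ₋₂:
  k=0: a=9, p=9, q=1
  k=1: a=2, p=19, q=2
  k=2: a=12, p=237, q=25
  k=3: a=2, p=493, q=52
  k=4: a=1, p=730, q=77
  k=5: a=2, p=1953, q=206

1953/206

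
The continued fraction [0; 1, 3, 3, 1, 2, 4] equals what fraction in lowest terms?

157/205

Fold from the inside: start with 4/1.
  2 + 1/4 = 9/4
  1 + 4/9 = 13/9
  3 + 9/13 = 48/13
  3 + 13/48 = 157/48
  1 + 48/157 = 205/157
  0 + 157/205 = 157/205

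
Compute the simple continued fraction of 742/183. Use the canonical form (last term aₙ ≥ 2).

742 = 4×183 + 10
183 = 18×10 + 3
10 = 3×3 + 1
3 = 3×1 + 0  (stop)
So 742/183 = [4; 18, 3, 3].

[4; 18, 3, 3]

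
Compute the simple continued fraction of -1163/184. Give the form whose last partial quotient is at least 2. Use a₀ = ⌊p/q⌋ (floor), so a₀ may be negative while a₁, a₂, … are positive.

[-7; 1, 2, 8, 2, 3]

-1163 = -7×184 + 125
184 = 1×125 + 59
125 = 2×59 + 7
59 = 8×7 + 3
7 = 2×3 + 1
3 = 3×1 + 0  (stop)
So -1163/184 = [-7; 1, 2, 8, 2, 3].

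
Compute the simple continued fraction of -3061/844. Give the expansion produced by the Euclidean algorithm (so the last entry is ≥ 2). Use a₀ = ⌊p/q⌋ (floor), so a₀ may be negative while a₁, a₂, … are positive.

[-4; 2, 1, 2, 8, 2, 2, 2]

-3061 = -4×844 + 315
844 = 2×315 + 214
315 = 1×214 + 101
214 = 2×101 + 12
101 = 8×12 + 5
12 = 2×5 + 2
5 = 2×2 + 1
2 = 2×1 + 0  (stop)
So -3061/844 = [-4; 2, 1, 2, 8, 2, 2, 2].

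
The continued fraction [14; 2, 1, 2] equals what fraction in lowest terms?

Fold from the inside: start with 2/1.
  1 + 1/2 = 3/2
  2 + 2/3 = 8/3
  14 + 3/8 = 115/8

115/8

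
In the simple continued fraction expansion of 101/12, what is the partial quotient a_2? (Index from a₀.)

101 = 8·12 + 5   →  a_0 = 8
12 = 2·5 + 2   →  a_1 = 2
5 = 2·2 + 1   →  a_2 = 2

2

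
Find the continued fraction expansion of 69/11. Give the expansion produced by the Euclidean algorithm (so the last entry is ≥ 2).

[6; 3, 1, 2]

69 = 6×11 + 3
11 = 3×3 + 2
3 = 1×2 + 1
2 = 2×1 + 0  (stop)
So 69/11 = [6; 3, 1, 2].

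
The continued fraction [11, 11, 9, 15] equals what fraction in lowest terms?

Using pₖ = aₖpₖ₋₁ + pₖ₋₂ and qₖ = aₖqₖ₋₁ + qₖ₋₂:
  k=0: a=11, p=11, q=1
  k=1: a=11, p=122, q=11
  k=2: a=9, p=1109, q=100
  k=3: a=15, p=16757, q=1511

16757/1511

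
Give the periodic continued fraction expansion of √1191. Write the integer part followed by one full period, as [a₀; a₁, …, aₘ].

[34; 1, 1, 22, 1, 1, 68]

a₀ = ⌊√1191⌋ = 34.
With m₀=0, d₀=1 and mₖ₊₁ = dₖaₖ − mₖ, dₖ₊₁ = (n − mₖ₊₁²)/dₖ, aₖ₊₁ = ⌊(a₀+mₖ₊₁)/dₖ₊₁⌋:
  k=1: m=34, d=35, a=1
  k=2: m=1, d=34, a=1
  k=3: m=33, d=3, a=22
  k=4: m=33, d=34, a=1
  k=5: m=1, d=35, a=1
  k=6: m=34, d=1, a=68
d=1 and a=2a₀=68 at k=6, so the next step gives (m, d) = (34, 35) again — its k=1 value — and the period has length 6.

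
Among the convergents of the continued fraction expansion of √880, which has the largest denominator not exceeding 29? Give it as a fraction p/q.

89/3

√880 = [29; 1, 1, 1, 58, …] (period length 4).
Convergents:
  p_0/q_0 = 29/1
  p_1/q_1 = 30/1
  p_2/q_2 = 59/2
  p_3/q_3 = 89/3
  p_4/q_4 = 5221/176
q_3 = 3 ≤ 29 < 176 = q_4, so the answer is 89/3.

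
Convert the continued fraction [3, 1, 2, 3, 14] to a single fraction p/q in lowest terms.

529/143

Using pₖ = aₖpₖ₋₁ + pₖ₋₂ and qₖ = aₖqₖ₋₁ + qₖ₋₂:
  k=0: a=3, p=3, q=1
  k=1: a=1, p=4, q=1
  k=2: a=2, p=11, q=3
  k=3: a=3, p=37, q=10
  k=4: a=14, p=529, q=143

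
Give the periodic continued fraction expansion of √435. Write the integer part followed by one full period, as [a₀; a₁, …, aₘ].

a₀ = ⌊√435⌋ = 20.
With m₀=0, d₀=1 and mₖ₊₁ = dₖaₖ − mₖ, dₖ₊₁ = (n − mₖ₊₁²)/dₖ, aₖ₊₁ = ⌊(a₀+mₖ₊₁)/dₖ₊₁⌋:
  k=1: m=20, d=35, a=1
  k=2: m=15, d=6, a=5
  k=3: m=15, d=35, a=1
  k=4: m=20, d=1, a=40
d=1 and a=2a₀=40 at k=4, so the next step gives (m, d) = (20, 35) again — its k=1 value — and the period has length 4.

[20; 1, 5, 1, 40]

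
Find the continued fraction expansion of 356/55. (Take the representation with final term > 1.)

356 = 6×55 + 26
55 = 2×26 + 3
26 = 8×3 + 2
3 = 1×2 + 1
2 = 2×1 + 0  (stop)
So 356/55 = [6; 2, 8, 1, 2].

[6; 2, 8, 1, 2]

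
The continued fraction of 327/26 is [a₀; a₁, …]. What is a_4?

327 = 12·26 + 15   →  a_0 = 12
26 = 1·15 + 11   →  a_1 = 1
15 = 1·11 + 4   →  a_2 = 1
11 = 2·4 + 3   →  a_3 = 2
4 = 1·3 + 1   →  a_4 = 1

1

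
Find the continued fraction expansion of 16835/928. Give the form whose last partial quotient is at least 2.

[18; 7, 11, 1, 10]

16835 = 18·928 + 131
928 = 7·131 + 11
131 = 11·11 + 10
11 = 1·10 + 1
10 = 10·1 + 0  (stop)
So 16835/928 = [18; 7, 11, 1, 10].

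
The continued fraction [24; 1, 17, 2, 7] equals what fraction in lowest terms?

6910/277

Fold from the inside: start with 7/1.
  2 + 1/7 = 15/7
  17 + 7/15 = 262/15
  1 + 15/262 = 277/262
  24 + 262/277 = 6910/277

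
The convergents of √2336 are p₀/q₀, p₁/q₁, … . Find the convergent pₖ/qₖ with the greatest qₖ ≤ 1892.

42049/870

√2336 = [48; 3, 96, …] (period length 2).
Convergents:
  p_0/q_0 = 48/1
  p_1/q_1 = 145/3
  p_2/q_2 = 13968/289
  p_3/q_3 = 42049/870
  p_4/q_4 = 4050672/83809
q_3 = 870 ≤ 1892 < 83809 = q_4, so the answer is 42049/870.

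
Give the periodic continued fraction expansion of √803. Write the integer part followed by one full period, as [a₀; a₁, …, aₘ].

[28; 2, 1, 27, 1, 2, 56]

a₀ = ⌊√803⌋ = 28.
With m₀=0, d₀=1 and mₖ₊₁ = dₖaₖ − mₖ, dₖ₊₁ = (n − mₖ₊₁²)/dₖ, aₖ₊₁ = ⌊(a₀+mₖ₊₁)/dₖ₊₁⌋:
  k=1: m=28, d=19, a=2
  k=2: m=10, d=37, a=1
  k=3: m=27, d=2, a=27
  k=4: m=27, d=37, a=1
  k=5: m=10, d=19, a=2
  k=6: m=28, d=1, a=56
d=1 and a=2a₀=56 at k=6, so the next step gives (m, d) = (28, 19) again — its k=1 value — and the period has length 6.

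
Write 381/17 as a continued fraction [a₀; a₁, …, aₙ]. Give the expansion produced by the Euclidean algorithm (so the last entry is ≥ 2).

[22; 2, 2, 3]

381 = 22*17 + 7
17 = 2*7 + 3
7 = 2*3 + 1
3 = 3*1 + 0  (stop)
So 381/17 = [22; 2, 2, 3].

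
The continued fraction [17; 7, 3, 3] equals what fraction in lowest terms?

Fold from the inside: start with 3/1.
  3 + 1/3 = 10/3
  7 + 3/10 = 73/10
  17 + 10/73 = 1251/73

1251/73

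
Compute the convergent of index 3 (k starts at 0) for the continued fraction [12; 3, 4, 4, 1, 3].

677/55

Using pₖ = aₖpₖ₋₁ + pₖ₋₂, qₖ = aₖqₖ₋₁ + qₖ₋₂ (with p₋₁=1, p₋₂=0, q₋₁=0, q₋₂=1):
  k=0: a=12, p=12, q=1
  k=1: a=3, p=37, q=3
  k=2: a=4, p=160, q=13
  k=3: a=4, p=677, q=55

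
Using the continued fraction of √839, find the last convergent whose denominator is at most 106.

√839 = [28; 1, 27, 1, 56, …] (period length 4).
Convergents:
  p_0/q_0 = 28/1
  p_1/q_1 = 29/1
  p_2/q_2 = 811/28
  p_3/q_3 = 840/29
  p_4/q_4 = 47851/1652
q_3 = 29 ≤ 106 < 1652 = q_4, so the answer is 840/29.

840/29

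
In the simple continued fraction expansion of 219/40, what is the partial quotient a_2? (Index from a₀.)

219 = 5·40 + 19   →  a_0 = 5
40 = 2·19 + 2   →  a_1 = 2
19 = 9·2 + 1   →  a_2 = 9

9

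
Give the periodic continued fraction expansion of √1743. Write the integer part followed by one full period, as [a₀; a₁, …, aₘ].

[41; 1, 2, 1, 82]

a₀ = ⌊√1743⌋ = 41.
With m₀=0, d₀=1 and mₖ₊₁ = dₖaₖ − mₖ, dₖ₊₁ = (n − mₖ₊₁²)/dₖ, aₖ₊₁ = ⌊(a₀+mₖ₊₁)/dₖ₊₁⌋:
  k=1: m=41, d=62, a=1
  k=2: m=21, d=21, a=2
  k=3: m=21, d=62, a=1
  k=4: m=41, d=1, a=82
d=1 and a=2a₀=82 at k=4, so the next step gives (m, d) = (41, 62) again — its k=1 value — and the period has length 4.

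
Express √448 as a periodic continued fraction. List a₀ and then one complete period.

a₀ = ⌊√448⌋ = 21.
With m₀=0, d₀=1 and mₖ₊₁ = dₖaₖ − mₖ, dₖ₊₁ = (n − mₖ₊₁²)/dₖ, aₖ₊₁ = ⌊(a₀+mₖ₊₁)/dₖ₊₁⌋:
  k=1: m=21, d=7, a=6
  k=2: m=21, d=1, a=42
d=1 and a=2a₀=42 at k=2, so the next step gives (m, d) = (21, 7) again — its k=1 value — and the period has length 2.

[21; 6, 42]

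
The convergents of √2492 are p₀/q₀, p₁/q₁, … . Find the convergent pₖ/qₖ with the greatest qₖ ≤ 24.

√2492 = [49; 1, 11, 2, 24, 2, 11, 1, 98, …] (period length 8).
Convergents:
  p_0/q_0 = 49/1
  p_1/q_1 = 50/1
  p_2/q_2 = 599/12
  p_3/q_3 = 1248/25
q_2 = 12 ≤ 24 < 25 = q_3, so the answer is 599/12.

599/12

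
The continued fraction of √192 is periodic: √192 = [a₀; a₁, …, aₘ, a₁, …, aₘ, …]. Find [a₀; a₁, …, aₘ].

[13; 1, 5, 1, 26]

a₀ = ⌊√192⌋ = 13.
With m₀=0, d₀=1 and mₖ₊₁ = dₖaₖ − mₖ, dₖ₊₁ = (n − mₖ₊₁²)/dₖ, aₖ₊₁ = ⌊(a₀+mₖ₊₁)/dₖ₊₁⌋:
  k=1: m=13, d=23, a=1
  k=2: m=10, d=4, a=5
  k=3: m=10, d=23, a=1
  k=4: m=13, d=1, a=26
d=1 and a=2a₀=26 at k=4, so the next step gives (m, d) = (13, 23) again — its k=1 value — and the period has length 4.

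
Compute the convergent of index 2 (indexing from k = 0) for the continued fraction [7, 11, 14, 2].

1099/155

Using pₖ = aₖpₖ₋₁ + pₖ₋₂, qₖ = aₖqₖ₋₁ + qₖ₋₂ (with p₋₁=1, p₋₂=0, q₋₁=0, q₋₂=1):
  k=0: a=7, p=7, q=1
  k=1: a=11, p=78, q=11
  k=2: a=14, p=1099, q=155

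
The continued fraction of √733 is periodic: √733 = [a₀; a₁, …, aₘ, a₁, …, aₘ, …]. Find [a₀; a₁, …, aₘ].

[27; 13, 1, 1, 13, 54]

a₀ = ⌊√733⌋ = 27.
With m₀=0, d₀=1 and mₖ₊₁ = dₖaₖ − mₖ, dₖ₊₁ = (n − mₖ₊₁²)/dₖ, aₖ₊₁ = ⌊(a₀+mₖ₊₁)/dₖ₊₁⌋:
  k=1: m=27, d=4, a=13
  k=2: m=25, d=27, a=1
  k=3: m=2, d=27, a=1
  k=4: m=25, d=4, a=13
  k=5: m=27, d=1, a=54
d=1 and a=2a₀=54 at k=5, so the next step gives (m, d) = (27, 4) again — its k=1 value — and the period has length 5.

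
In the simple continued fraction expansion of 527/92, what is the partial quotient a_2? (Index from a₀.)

2

527 = 5·92 + 67   →  a_0 = 5
92 = 1·67 + 25   →  a_1 = 1
67 = 2·25 + 17   →  a_2 = 2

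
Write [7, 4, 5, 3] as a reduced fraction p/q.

Using pₖ = aₖpₖ₋₁ + pₖ₋₂ and qₖ = aₖqₖ₋₁ + qₖ₋₂:
  k=0: a=7, p=7, q=1
  k=1: a=4, p=29, q=4
  k=2: a=5, p=152, q=21
  k=3: a=3, p=485, q=67

485/67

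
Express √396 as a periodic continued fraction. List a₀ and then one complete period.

[19; 1, 8, 1, 38]

a₀ = ⌊√396⌋ = 19.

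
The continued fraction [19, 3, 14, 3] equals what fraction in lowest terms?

Fold from the inside: start with 3/1.
  14 + 1/3 = 43/3
  3 + 3/43 = 132/43
  19 + 43/132 = 2551/132

2551/132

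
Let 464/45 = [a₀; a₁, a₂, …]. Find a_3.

464 = 10·45 + 14   →  a_0 = 10
45 = 3·14 + 3   →  a_1 = 3
14 = 4·3 + 2   →  a_2 = 4
3 = 1·2 + 1   →  a_3 = 1

1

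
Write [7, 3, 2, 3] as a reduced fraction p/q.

175/24

Fold from the inside: start with 3/1.
  2 + 1/3 = 7/3
  3 + 3/7 = 24/7
  7 + 7/24 = 175/24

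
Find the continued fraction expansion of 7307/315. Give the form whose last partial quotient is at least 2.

7307 = 23*315 + 62
315 = 5*62 + 5
62 = 12*5 + 2
5 = 2*2 + 1
2 = 2*1 + 0  (stop)
So 7307/315 = [23; 5, 12, 2, 2].

[23; 5, 12, 2, 2]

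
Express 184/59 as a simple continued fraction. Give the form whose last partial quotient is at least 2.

184 = 3·59 + 7
59 = 8·7 + 3
7 = 2·3 + 1
3 = 3·1 + 0  (stop)
So 184/59 = [3; 8, 2, 3].

[3; 8, 2, 3]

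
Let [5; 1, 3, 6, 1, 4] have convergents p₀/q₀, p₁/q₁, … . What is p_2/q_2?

Using pₖ = aₖpₖ₋₁ + pₖ₋₂, qₖ = aₖqₖ₋₁ + qₖ₋₂ (with p₋₁=1, p₋₂=0, q₋₁=0, q₋₂=1):
  k=0: a=5, p=5, q=1
  k=1: a=1, p=6, q=1
  k=2: a=3, p=23, q=4

23/4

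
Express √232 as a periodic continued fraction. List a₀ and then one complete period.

a₀ = ⌊√232⌋ = 15.
With m₀=0, d₀=1 and mₖ₊₁ = dₖaₖ − mₖ, dₖ₊₁ = (n − mₖ₊₁²)/dₖ, aₖ₊₁ = ⌊(a₀+mₖ₊₁)/dₖ₊₁⌋:
  k=1: m=15, d=7, a=4
  k=2: m=13, d=9, a=3
  k=3: m=14, d=4, a=7
  k=4: m=14, d=9, a=3
  k=5: m=13, d=7, a=4
  k=6: m=15, d=1, a=30
d=1 and a=2a₀=30 at k=6, so the next step gives (m, d) = (15, 7) again — its k=1 value — and the period has length 6.

[15; 4, 3, 7, 3, 4, 30]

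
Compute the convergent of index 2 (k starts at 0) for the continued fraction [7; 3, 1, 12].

29/4

Using pₖ = aₖpₖ₋₁ + pₖ₋₂, qₖ = aₖqₖ₋₁ + qₖ₋₂ (with p₋₁=1, p₋₂=0, q₋₁=0, q₋₂=1):
  k=0: a=7, p=7, q=1
  k=1: a=3, p=22, q=3
  k=2: a=1, p=29, q=4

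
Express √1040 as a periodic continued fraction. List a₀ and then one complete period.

a₀ = ⌊√1040⌋ = 32.
With m₀=0, d₀=1 and mₖ₊₁ = dₖaₖ − mₖ, dₖ₊₁ = (n − mₖ₊₁²)/dₖ, aₖ₊₁ = ⌊(a₀+mₖ₊₁)/dₖ₊₁⌋:
  k=1: m=32, d=16, a=4
  k=2: m=32, d=1, a=64
d=1 and a=2a₀=64 at k=2, so the next step gives (m, d) = (32, 16) again — its k=1 value — and the period has length 2.

[32; 4, 64]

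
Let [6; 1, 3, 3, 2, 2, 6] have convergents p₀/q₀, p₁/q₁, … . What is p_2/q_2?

Using pₖ = aₖpₖ₋₁ + pₖ₋₂, qₖ = aₖqₖ₋₁ + qₖ₋₂ (with p₋₁=1, p₋₂=0, q₋₁=0, q₋₂=1):
  k=0: a=6, p=6, q=1
  k=1: a=1, p=7, q=1
  k=2: a=3, p=27, q=4

27/4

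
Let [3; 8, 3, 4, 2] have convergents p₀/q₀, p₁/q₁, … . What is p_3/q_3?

337/108

Using pₖ = aₖpₖ₋₁ + pₖ₋₂, qₖ = aₖqₖ₋₁ + qₖ₋₂ (with p₋₁=1, p₋₂=0, q₋₁=0, q₋₂=1):
  k=0: a=3, p=3, q=1
  k=1: a=8, p=25, q=8
  k=2: a=3, p=78, q=25
  k=3: a=4, p=337, q=108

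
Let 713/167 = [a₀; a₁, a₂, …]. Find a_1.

713 = 4·167 + 45   →  a_0 = 4
167 = 3·45 + 32   →  a_1 = 3

3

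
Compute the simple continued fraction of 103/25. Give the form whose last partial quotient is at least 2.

[4; 8, 3]

103 = 4·25 + 3
25 = 8·3 + 1
3 = 3·1 + 0  (stop)
So 103/25 = [4; 8, 3].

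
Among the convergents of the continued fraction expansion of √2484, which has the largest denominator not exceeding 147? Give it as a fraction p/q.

√2484 = [49; 1, 5, 4, 5, 1, 98, …] (period length 6).
Convergents:
  p_0/q_0 = 49/1
  p_1/q_1 = 50/1
  p_2/q_2 = 299/6
  p_3/q_3 = 1246/25
  p_4/q_4 = 6529/131
  p_5/q_5 = 7775/156
q_4 = 131 ≤ 147 < 156 = q_5, so the answer is 6529/131.

6529/131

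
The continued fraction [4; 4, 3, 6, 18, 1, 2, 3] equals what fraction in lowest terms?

65439/15464

Using pₖ = aₖpₖ₋₁ + pₖ₋₂ and qₖ = aₖqₖ₋₁ + qₖ₋₂:
  k=0: a=4, p=4, q=1
  k=1: a=4, p=17, q=4
  k=2: a=3, p=55, q=13
  k=3: a=6, p=347, q=82
  k=4: a=18, p=6301, q=1489
  k=5: a=1, p=6648, q=1571
  k=6: a=2, p=19597, q=4631
  k=7: a=3, p=65439, q=15464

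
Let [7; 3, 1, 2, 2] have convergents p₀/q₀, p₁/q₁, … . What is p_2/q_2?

Using pₖ = aₖpₖ₋₁ + pₖ₋₂, qₖ = aₖqₖ₋₁ + qₖ₋₂ (with p₋₁=1, p₋₂=0, q₋₁=0, q₋₂=1):
  k=0: a=7, p=7, q=1
  k=1: a=3, p=22, q=3
  k=2: a=1, p=29, q=4

29/4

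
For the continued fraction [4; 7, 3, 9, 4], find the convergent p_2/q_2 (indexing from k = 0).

91/22

Using pₖ = aₖpₖ₋₁ + pₖ₋₂, qₖ = aₖqₖ₋₁ + qₖ₋₂ (with p₋₁=1, p₋₂=0, q₋₁=0, q₋₂=1):
  k=0: a=4, p=4, q=1
  k=1: a=7, p=29, q=7
  k=2: a=3, p=91, q=22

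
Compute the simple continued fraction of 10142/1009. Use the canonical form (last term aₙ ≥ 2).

10142 = 10×1009 + 52
1009 = 19×52 + 21
52 = 2×21 + 10
21 = 2×10 + 1
10 = 10×1 + 0  (stop)
So 10142/1009 = [10; 19, 2, 2, 10].

[10; 19, 2, 2, 10]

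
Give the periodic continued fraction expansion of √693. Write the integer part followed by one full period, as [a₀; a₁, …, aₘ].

[26; 3, 12, 1, 4, 1, 12, 3, 52]

a₀ = ⌊√693⌋ = 26.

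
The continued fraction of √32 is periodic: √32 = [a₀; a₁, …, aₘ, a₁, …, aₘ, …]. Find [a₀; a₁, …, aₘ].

a₀ = ⌊√32⌋ = 5.

[5; 1, 1, 1, 10]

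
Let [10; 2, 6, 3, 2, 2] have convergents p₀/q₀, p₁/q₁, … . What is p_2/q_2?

136/13

Using pₖ = aₖpₖ₋₁ + pₖ₋₂, qₖ = aₖqₖ₋₁ + qₖ₋₂ (with p₋₁=1, p₋₂=0, q₋₁=0, q₋₂=1):
  k=0: a=10, p=10, q=1
  k=1: a=2, p=21, q=2
  k=2: a=6, p=136, q=13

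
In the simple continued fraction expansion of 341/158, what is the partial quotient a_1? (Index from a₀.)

341 = 2·158 + 25   →  a_0 = 2
158 = 6·25 + 8   →  a_1 = 6

6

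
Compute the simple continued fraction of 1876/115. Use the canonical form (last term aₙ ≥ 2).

[16; 3, 5, 7]

1876 = 16·115 + 36
115 = 3·36 + 7
36 = 5·7 + 1
7 = 7·1 + 0  (stop)
So 1876/115 = [16; 3, 5, 7].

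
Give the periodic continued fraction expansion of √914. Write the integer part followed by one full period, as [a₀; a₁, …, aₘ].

[30; 4, 3, 3, 4, 60]

a₀ = ⌊√914⌋ = 30.
With m₀=0, d₀=1 and mₖ₊₁ = dₖaₖ − mₖ, dₖ₊₁ = (n − mₖ₊₁²)/dₖ, aₖ₊₁ = ⌊(a₀+mₖ₊₁)/dₖ₊₁⌋:
  k=1: m=30, d=14, a=4
  k=2: m=26, d=17, a=3
  k=3: m=25, d=17, a=3
  k=4: m=26, d=14, a=4
  k=5: m=30, d=1, a=60
d=1 and a=2a₀=60 at k=5, so the next step gives (m, d) = (30, 14) again — its k=1 value — and the period has length 5.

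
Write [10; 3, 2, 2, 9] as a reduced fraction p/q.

Fold from the inside: start with 9/1.
  2 + 1/9 = 19/9
  2 + 9/19 = 47/19
  3 + 19/47 = 160/47
  10 + 47/160 = 1647/160

1647/160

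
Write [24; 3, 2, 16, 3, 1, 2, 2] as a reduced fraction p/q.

73808/3039

Fold from the inside: start with 2/1.
  2 + 1/2 = 5/2
  1 + 2/5 = 7/5
  3 + 5/7 = 26/7
  16 + 7/26 = 423/26
  2 + 26/423 = 872/423
  3 + 423/872 = 3039/872
  24 + 872/3039 = 73808/3039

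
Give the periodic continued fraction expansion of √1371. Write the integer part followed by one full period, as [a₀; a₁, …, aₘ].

a₀ = ⌊√1371⌋ = 37.
With m₀=0, d₀=1 and mₖ₊₁ = dₖaₖ − mₖ, dₖ₊₁ = (n − mₖ₊₁²)/dₖ, aₖ₊₁ = ⌊(a₀+mₖ₊₁)/dₖ₊₁⌋:
  k=1: m=37, d=2, a=37
  k=2: m=37, d=1, a=74
d=1 and a=2a₀=74 at k=2, so the next step gives (m, d) = (37, 2) again — its k=1 value — and the period has length 2.

[37; 37, 74]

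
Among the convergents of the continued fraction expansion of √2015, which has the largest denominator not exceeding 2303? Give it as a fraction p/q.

36315/809

√2015 = [44; 1, 7, 1, 88, …] (period length 4).
Convergents:
  p_0/q_0 = 44/1
  p_1/q_1 = 45/1
  p_2/q_2 = 359/8
  p_3/q_3 = 404/9
  p_4/q_4 = 35911/800
  p_5/q_5 = 36315/809
  p_6/q_6 = 290116/6463
q_5 = 809 ≤ 2303 < 6463 = q_6, so the answer is 36315/809.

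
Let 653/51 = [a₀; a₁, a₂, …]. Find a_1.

1

653 = 12·51 + 41   →  a_0 = 12
51 = 1·41 + 10   →  a_1 = 1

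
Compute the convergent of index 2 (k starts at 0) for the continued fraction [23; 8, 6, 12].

Using pₖ = aₖpₖ₋₁ + pₖ₋₂, qₖ = aₖqₖ₋₁ + qₖ₋₂ (with p₋₁=1, p₋₂=0, q₋₁=0, q₋₂=1):
  k=0: a=23, p=23, q=1
  k=1: a=8, p=185, q=8
  k=2: a=6, p=1133, q=49

1133/49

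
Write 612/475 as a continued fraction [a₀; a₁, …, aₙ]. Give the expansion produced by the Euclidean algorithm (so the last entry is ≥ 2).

612 = 1×475 + 137
475 = 3×137 + 64
137 = 2×64 + 9
64 = 7×9 + 1
9 = 9×1 + 0  (stop)
So 612/475 = [1; 3, 2, 7, 9].

[1; 3, 2, 7, 9]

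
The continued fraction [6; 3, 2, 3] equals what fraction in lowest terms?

151/24

Fold from the inside: start with 3/1.
  2 + 1/3 = 7/3
  3 + 3/7 = 24/7
  6 + 7/24 = 151/24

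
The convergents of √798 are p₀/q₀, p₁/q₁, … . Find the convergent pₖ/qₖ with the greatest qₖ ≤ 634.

√798 = [28; 4, 56, …] (period length 2).
Convergents:
  p_0/q_0 = 28/1
  p_1/q_1 = 113/4
  p_2/q_2 = 6356/225
  p_3/q_3 = 25537/904
q_2 = 225 ≤ 634 < 904 = q_3, so the answer is 6356/225.

6356/225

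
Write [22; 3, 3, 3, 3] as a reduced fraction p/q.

Using pₖ = aₖpₖ₋₁ + pₖ₋₂ and qₖ = aₖqₖ₋₁ + qₖ₋₂:
  k=0: a=22, p=22, q=1
  k=1: a=3, p=67, q=3
  k=2: a=3, p=223, q=10
  k=3: a=3, p=736, q=33
  k=4: a=3, p=2431, q=109

2431/109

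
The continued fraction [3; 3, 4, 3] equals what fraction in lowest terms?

139/42

Using pₖ = aₖpₖ₋₁ + pₖ₋₂ and qₖ = aₖqₖ₋₁ + qₖ₋₂:
  k=0: a=3, p=3, q=1
  k=1: a=3, p=10, q=3
  k=2: a=4, p=43, q=13
  k=3: a=3, p=139, q=42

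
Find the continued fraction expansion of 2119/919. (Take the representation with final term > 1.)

[2; 3, 3, 1, 2, 3, 3, 2]

2119 = 2×919 + 281
919 = 3×281 + 76
281 = 3×76 + 53
76 = 1×53 + 23
53 = 2×23 + 7
23 = 3×7 + 2
7 = 3×2 + 1
2 = 2×1 + 0  (stop)
So 2119/919 = [2; 3, 3, 1, 2, 3, 3, 2].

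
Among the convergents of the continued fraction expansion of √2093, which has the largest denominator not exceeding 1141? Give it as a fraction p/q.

50187/1097

√2093 = [45; 1, 2, 1, 90, …] (period length 4).
Convergents:
  p_0/q_0 = 45/1
  p_1/q_1 = 46/1
  p_2/q_2 = 137/3
  p_3/q_3 = 183/4
  p_4/q_4 = 16607/363
  p_5/q_5 = 16790/367
  p_6/q_6 = 50187/1097
  p_7/q_7 = 66977/1464
q_6 = 1097 ≤ 1141 < 1464 = q_7, so the answer is 50187/1097.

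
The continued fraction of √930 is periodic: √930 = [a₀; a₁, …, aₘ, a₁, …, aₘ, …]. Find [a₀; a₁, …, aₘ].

a₀ = ⌊√930⌋ = 30.
With m₀=0, d₀=1 and mₖ₊₁ = dₖaₖ − mₖ, dₖ₊₁ = (n − mₖ₊₁²)/dₖ, aₖ₊₁ = ⌊(a₀+mₖ₊₁)/dₖ₊₁⌋:
  k=1: m=30, d=30, a=2
  k=2: m=30, d=1, a=60
d=1 and a=2a₀=60 at k=2, so the next step gives (m, d) = (30, 30) again — its k=1 value — and the period has length 2.

[30; 2, 60]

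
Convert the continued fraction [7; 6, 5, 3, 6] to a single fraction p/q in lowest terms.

Using pₖ = aₖpₖ₋₁ + pₖ₋₂ and qₖ = aₖqₖ₋₁ + qₖ₋₂:
  k=0: a=7, p=7, q=1
  k=1: a=6, p=43, q=6
  k=2: a=5, p=222, q=31
  k=3: a=3, p=709, q=99
  k=4: a=6, p=4476, q=625

4476/625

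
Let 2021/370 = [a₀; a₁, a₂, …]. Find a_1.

2021 = 5·370 + 171   →  a_0 = 5
370 = 2·171 + 28   →  a_1 = 2

2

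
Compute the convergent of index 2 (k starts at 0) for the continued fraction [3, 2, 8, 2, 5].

59/17

Using pₖ = aₖpₖ₋₁ + pₖ₋₂, qₖ = aₖqₖ₋₁ + qₖ₋₂ (with p₋₁=1, p₋₂=0, q₋₁=0, q₋₂=1):
  k=0: a=3, p=3, q=1
  k=1: a=2, p=7, q=2
  k=2: a=8, p=59, q=17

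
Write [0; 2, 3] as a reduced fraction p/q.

3/7

Fold from the inside: start with 3/1.
  2 + 1/3 = 7/3
  0 + 3/7 = 3/7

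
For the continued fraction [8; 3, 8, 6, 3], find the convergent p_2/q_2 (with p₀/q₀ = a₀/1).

Using pₖ = aₖpₖ₋₁ + pₖ₋₂, qₖ = aₖqₖ₋₁ + qₖ₋₂ (with p₋₁=1, p₋₂=0, q₋₁=0, q₋₂=1):
  k=0: a=8, p=8, q=1
  k=1: a=3, p=25, q=3
  k=2: a=8, p=208, q=25

208/25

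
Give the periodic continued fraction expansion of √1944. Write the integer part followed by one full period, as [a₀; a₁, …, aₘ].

[44; 11, 88]

a₀ = ⌊√1944⌋ = 44.
With m₀=0, d₀=1 and mₖ₊₁ = dₖaₖ − mₖ, dₖ₊₁ = (n − mₖ₊₁²)/dₖ, aₖ₊₁ = ⌊(a₀+mₖ₊₁)/dₖ₊₁⌋:
  k=1: m=44, d=8, a=11
  k=2: m=44, d=1, a=88
d=1 and a=2a₀=88 at k=2, so the next step gives (m, d) = (44, 8) again — its k=1 value — and the period has length 2.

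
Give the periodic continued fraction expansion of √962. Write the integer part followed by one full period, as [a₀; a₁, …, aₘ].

a₀ = ⌊√962⌋ = 31.
With m₀=0, d₀=1 and mₖ₊₁ = dₖaₖ − mₖ, dₖ₊₁ = (n − mₖ₊₁²)/dₖ, aₖ₊₁ = ⌊(a₀+mₖ₊₁)/dₖ₊₁⌋:
  k=1: m=31, d=1, a=62
d=1 and a=2a₀=62 at k=1, so the next step gives (m, d) = (31, 1) again — its k=1 value — and the period has length 1.

[31; 62]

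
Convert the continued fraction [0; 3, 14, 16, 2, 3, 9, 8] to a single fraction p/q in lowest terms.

121753/373918

Using pₖ = aₖpₖ₋₁ + pₖ₋₂ and qₖ = aₖqₖ₋₁ + qₖ₋₂:
  k=0: a=0, p=0, q=1
  k=1: a=3, p=1, q=3
  k=2: a=14, p=14, q=43
  k=3: a=16, p=225, q=691
  k=4: a=2, p=464, q=1425
  k=5: a=3, p=1617, q=4966
  k=6: a=9, p=15017, q=46119
  k=7: a=8, p=121753, q=373918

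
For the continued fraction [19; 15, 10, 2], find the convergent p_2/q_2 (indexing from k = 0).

2879/151

Using pₖ = aₖpₖ₋₁ + pₖ₋₂, qₖ = aₖqₖ₋₁ + qₖ₋₂ (with p₋₁=1, p₋₂=0, q₋₁=0, q₋₂=1):
  k=0: a=19, p=19, q=1
  k=1: a=15, p=286, q=15
  k=2: a=10, p=2879, q=151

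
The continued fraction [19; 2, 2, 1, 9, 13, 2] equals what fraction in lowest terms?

Fold from the inside: start with 2/1.
  13 + 1/2 = 27/2
  9 + 2/27 = 245/27
  1 + 27/245 = 272/245
  2 + 245/272 = 789/272
  2 + 272/789 = 1850/789
  19 + 789/1850 = 35939/1850

35939/1850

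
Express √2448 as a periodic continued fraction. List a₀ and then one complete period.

a₀ = ⌊√2448⌋ = 49.
With m₀=0, d₀=1 and mₖ₊₁ = dₖaₖ − mₖ, dₖ₊₁ = (n − mₖ₊₁²)/dₖ, aₖ₊₁ = ⌊(a₀+mₖ₊₁)/dₖ₊₁⌋:
  k=1: m=49, d=47, a=2
  k=2: m=45, d=9, a=10
  k=3: m=45, d=47, a=2
  k=4: m=49, d=1, a=98
d=1 and a=2a₀=98 at k=4, so the next step gives (m, d) = (49, 47) again — its k=1 value — and the period has length 4.

[49; 2, 10, 2, 98]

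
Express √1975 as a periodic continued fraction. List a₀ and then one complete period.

a₀ = ⌊√1975⌋ = 44.
With m₀=0, d₀=1 and mₖ₊₁ = dₖaₖ − mₖ, dₖ₊₁ = (n − mₖ₊₁²)/dₖ, aₖ₊₁ = ⌊(a₀+mₖ₊₁)/dₖ₊₁⌋:
  k=1: m=44, d=39, a=2
  k=2: m=34, d=21, a=3
  k=3: m=29, d=54, a=1
  k=4: m=25, d=25, a=2
  k=5: m=25, d=54, a=1
  k=6: m=29, d=21, a=3
  k=7: m=34, d=39, a=2
  k=8: m=44, d=1, a=88
d=1 and a=2a₀=88 at k=8, so the next step gives (m, d) = (44, 39) again — its k=1 value — and the period has length 8.

[44; 2, 3, 1, 2, 1, 3, 2, 88]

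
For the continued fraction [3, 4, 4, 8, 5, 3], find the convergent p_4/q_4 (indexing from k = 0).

2320/717

Using pₖ = aₖpₖ₋₁ + pₖ₋₂, qₖ = aₖqₖ₋₁ + qₖ₋₂ (with p₋₁=1, p₋₂=0, q₋₁=0, q₋₂=1):
  k=0: a=3, p=3, q=1
  k=1: a=4, p=13, q=4
  k=2: a=4, p=55, q=17
  k=3: a=8, p=453, q=140
  k=4: a=5, p=2320, q=717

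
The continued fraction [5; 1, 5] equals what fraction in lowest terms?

35/6

Using pₖ = aₖpₖ₋₁ + pₖ₋₂ and qₖ = aₖqₖ₋₁ + qₖ₋₂:
  k=0: a=5, p=5, q=1
  k=1: a=1, p=6, q=1
  k=2: a=5, p=35, q=6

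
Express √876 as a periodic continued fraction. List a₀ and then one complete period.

[29; 1, 1, 2, 14, 2, 1, 1, 58]

a₀ = ⌊√876⌋ = 29.
With m₀=0, d₀=1 and mₖ₊₁ = dₖaₖ − mₖ, dₖ₊₁ = (n − mₖ₊₁²)/dₖ, aₖ₊₁ = ⌊(a₀+mₖ₊₁)/dₖ₊₁⌋:
  k=1: m=29, d=35, a=1
  k=2: m=6, d=24, a=1
  k=3: m=18, d=23, a=2
  k=4: m=28, d=4, a=14
  k=5: m=28, d=23, a=2
  k=6: m=18, d=24, a=1
  k=7: m=6, d=35, a=1
  k=8: m=29, d=1, a=58
d=1 and a=2a₀=58 at k=8, so the next step gives (m, d) = (29, 35) again — its k=1 value — and the period has length 8.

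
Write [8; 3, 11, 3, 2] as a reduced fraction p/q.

2031/244

Fold from the inside: start with 2/1.
  3 + 1/2 = 7/2
  11 + 2/7 = 79/7
  3 + 7/79 = 244/79
  8 + 79/244 = 2031/244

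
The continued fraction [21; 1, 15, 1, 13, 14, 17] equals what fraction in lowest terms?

1249141/56932

Fold from the inside: start with 17/1.
  14 + 1/17 = 239/17
  13 + 17/239 = 3124/239
  1 + 239/3124 = 3363/3124
  15 + 3124/3363 = 53569/3363
  1 + 3363/53569 = 56932/53569
  21 + 53569/56932 = 1249141/56932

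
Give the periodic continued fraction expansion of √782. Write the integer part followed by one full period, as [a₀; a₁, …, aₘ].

[27; 1, 26, 1, 54]

a₀ = ⌊√782⌋ = 27.
With m₀=0, d₀=1 and mₖ₊₁ = dₖaₖ − mₖ, dₖ₊₁ = (n − mₖ₊₁²)/dₖ, aₖ₊₁ = ⌊(a₀+mₖ₊₁)/dₖ₊₁⌋:
  k=1: m=27, d=53, a=1
  k=2: m=26, d=2, a=26
  k=3: m=26, d=53, a=1
  k=4: m=27, d=1, a=54
d=1 and a=2a₀=54 at k=4, so the next step gives (m, d) = (27, 53) again — its k=1 value — and the period has length 4.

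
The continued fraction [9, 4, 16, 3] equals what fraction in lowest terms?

1840/199

Using pₖ = aₖpₖ₋₁ + pₖ₋₂ and qₖ = aₖqₖ₋₁ + qₖ₋₂:
  k=0: a=9, p=9, q=1
  k=1: a=4, p=37, q=4
  k=2: a=16, p=601, q=65
  k=3: a=3, p=1840, q=199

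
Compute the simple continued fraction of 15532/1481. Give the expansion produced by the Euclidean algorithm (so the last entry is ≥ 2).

15532 = 10·1481 + 722
1481 = 2·722 + 37
722 = 19·37 + 19
37 = 1·19 + 18
19 = 1·18 + 1
18 = 18·1 + 0  (stop)
So 15532/1481 = [10; 2, 19, 1, 1, 18].

[10; 2, 19, 1, 1, 18]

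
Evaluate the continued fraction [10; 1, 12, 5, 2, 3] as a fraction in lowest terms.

Fold from the inside: start with 3/1.
  2 + 1/3 = 7/3
  5 + 3/7 = 38/7
  12 + 7/38 = 463/38
  1 + 38/463 = 501/463
  10 + 463/501 = 5473/501

5473/501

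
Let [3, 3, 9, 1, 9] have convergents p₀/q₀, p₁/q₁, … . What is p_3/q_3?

Using pₖ = aₖpₖ₋₁ + pₖ₋₂, qₖ = aₖqₖ₋₁ + qₖ₋₂ (with p₋₁=1, p₋₂=0, q₋₁=0, q₋₂=1):
  k=0: a=3, p=3, q=1
  k=1: a=3, p=10, q=3
  k=2: a=9, p=93, q=28
  k=3: a=1, p=103, q=31

103/31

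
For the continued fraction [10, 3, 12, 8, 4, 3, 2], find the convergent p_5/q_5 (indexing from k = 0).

Using pₖ = aₖpₖ₋₁ + pₖ₋₂, qₖ = aₖqₖ₋₁ + qₖ₋₂ (with p₋₁=1, p₋₂=0, q₋₁=0, q₋₂=1):
  k=0: a=10, p=10, q=1
  k=1: a=3, p=31, q=3
  k=2: a=12, p=382, q=37
  k=3: a=8, p=3087, q=299
  k=4: a=4, p=12730, q=1233
  k=5: a=3, p=41277, q=3998

41277/3998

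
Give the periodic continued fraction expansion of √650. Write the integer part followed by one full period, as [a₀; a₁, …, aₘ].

[25; 2, 50]

a₀ = ⌊√650⌋ = 25.
With m₀=0, d₀=1 and mₖ₊₁ = dₖaₖ − mₖ, dₖ₊₁ = (n − mₖ₊₁²)/dₖ, aₖ₊₁ = ⌊(a₀+mₖ₊₁)/dₖ₊₁⌋:
  k=1: m=25, d=25, a=2
  k=2: m=25, d=1, a=50
d=1 and a=2a₀=50 at k=2, so the next step gives (m, d) = (25, 25) again — its k=1 value — and the period has length 2.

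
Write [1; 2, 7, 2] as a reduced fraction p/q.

Using pₖ = aₖpₖ₋₁ + pₖ₋₂ and qₖ = aₖqₖ₋₁ + qₖ₋₂:
  k=0: a=1, p=1, q=1
  k=1: a=2, p=3, q=2
  k=2: a=7, p=22, q=15
  k=3: a=2, p=47, q=32

47/32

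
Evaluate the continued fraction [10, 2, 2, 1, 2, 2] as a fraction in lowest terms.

Using pₖ = aₖpₖ₋₁ + pₖ₋₂ and qₖ = aₖqₖ₋₁ + qₖ₋₂:
  k=0: a=10, p=10, q=1
  k=1: a=2, p=21, q=2
  k=2: a=2, p=52, q=5
  k=3: a=1, p=73, q=7
  k=4: a=2, p=198, q=19
  k=5: a=2, p=469, q=45

469/45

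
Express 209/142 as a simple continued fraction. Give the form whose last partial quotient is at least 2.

209 = 1·142 + 67
142 = 2·67 + 8
67 = 8·8 + 3
8 = 2·3 + 2
3 = 1·2 + 1
2 = 2·1 + 0  (stop)
So 209/142 = [1; 2, 8, 2, 1, 2].

[1; 2, 8, 2, 1, 2]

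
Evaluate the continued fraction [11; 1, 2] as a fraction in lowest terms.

Fold from the inside: start with 2/1.
  1 + 1/2 = 3/2
  11 + 2/3 = 35/3

35/3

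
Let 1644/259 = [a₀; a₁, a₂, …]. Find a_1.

1644 = 6·259 + 90   →  a_0 = 6
259 = 2·90 + 79   →  a_1 = 2

2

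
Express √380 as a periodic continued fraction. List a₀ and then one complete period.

[19; 2, 38]

a₀ = ⌊√380⌋ = 19.
With m₀=0, d₀=1 and mₖ₊₁ = dₖaₖ − mₖ, dₖ₊₁ = (n − mₖ₊₁²)/dₖ, aₖ₊₁ = ⌊(a₀+mₖ₊₁)/dₖ₊₁⌋:
  k=1: m=19, d=19, a=2
  k=2: m=19, d=1, a=38
d=1 and a=2a₀=38 at k=2, so the next step gives (m, d) = (19, 19) again — its k=1 value — and the period has length 2.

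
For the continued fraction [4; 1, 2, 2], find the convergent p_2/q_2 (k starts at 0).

14/3

Using pₖ = aₖpₖ₋₁ + pₖ₋₂, qₖ = aₖqₖ₋₁ + qₖ₋₂ (with p₋₁=1, p₋₂=0, q₋₁=0, q₋₂=1):
  k=0: a=4, p=4, q=1
  k=1: a=1, p=5, q=1
  k=2: a=2, p=14, q=3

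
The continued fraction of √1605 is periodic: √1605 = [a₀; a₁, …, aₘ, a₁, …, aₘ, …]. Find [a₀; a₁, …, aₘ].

a₀ = ⌊√1605⌋ = 40.
With m₀=0, d₀=1 and mₖ₊₁ = dₖaₖ − mₖ, dₖ₊₁ = (n − mₖ₊₁²)/dₖ, aₖ₊₁ = ⌊(a₀+mₖ₊₁)/dₖ₊₁⌋:
  k=1: m=40, d=5, a=16
  k=2: m=40, d=1, a=80
d=1 and a=2a₀=80 at k=2, so the next step gives (m, d) = (40, 5) again — its k=1 value — and the period has length 2.

[40; 16, 80]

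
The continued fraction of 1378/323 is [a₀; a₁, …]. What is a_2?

1378 = 4·323 + 86   →  a_0 = 4
323 = 3·86 + 65   →  a_1 = 3
86 = 1·65 + 21   →  a_2 = 1

1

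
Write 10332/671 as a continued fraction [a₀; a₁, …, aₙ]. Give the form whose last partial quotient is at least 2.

10332 = 15*671 + 267
671 = 2*267 + 137
267 = 1*137 + 130
137 = 1*130 + 7
130 = 18*7 + 4
7 = 1*4 + 3
4 = 1*3 + 1
3 = 3*1 + 0  (stop)
So 10332/671 = [15; 2, 1, 1, 18, 1, 1, 3].

[15; 2, 1, 1, 18, 1, 1, 3]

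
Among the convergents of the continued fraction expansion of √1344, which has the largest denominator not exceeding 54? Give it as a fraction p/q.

1943/53

√1344 = [36; 1, 1, 1, 17, 1, 1, 1, 72, …] (period length 8).
Convergents:
  p_0/q_0 = 36/1
  p_1/q_1 = 37/1
  p_2/q_2 = 73/2
  p_3/q_3 = 110/3
  p_4/q_4 = 1943/53
  p_5/q_5 = 2053/56
q_4 = 53 ≤ 54 < 56 = q_5, so the answer is 1943/53.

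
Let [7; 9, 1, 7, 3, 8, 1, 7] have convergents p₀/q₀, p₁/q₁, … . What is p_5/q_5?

14593/2055

Using pₖ = aₖpₖ₋₁ + pₖ₋₂, qₖ = aₖqₖ₋₁ + qₖ₋₂ (with p₋₁=1, p₋₂=0, q₋₁=0, q₋₂=1):
  k=0: a=7, p=7, q=1
  k=1: a=9, p=64, q=9
  k=2: a=1, p=71, q=10
  k=3: a=7, p=561, q=79
  k=4: a=3, p=1754, q=247
  k=5: a=8, p=14593, q=2055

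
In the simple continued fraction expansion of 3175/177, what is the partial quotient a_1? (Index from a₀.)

1

3175 = 17·177 + 166   →  a_0 = 17
177 = 1·166 + 11   →  a_1 = 1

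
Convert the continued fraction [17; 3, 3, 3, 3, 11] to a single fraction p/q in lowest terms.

21317/1232

Using pₖ = aₖpₖ₋₁ + pₖ₋₂ and qₖ = aₖqₖ₋₁ + qₖ₋₂:
  k=0: a=17, p=17, q=1
  k=1: a=3, p=52, q=3
  k=2: a=3, p=173, q=10
  k=3: a=3, p=571, q=33
  k=4: a=3, p=1886, q=109
  k=5: a=11, p=21317, q=1232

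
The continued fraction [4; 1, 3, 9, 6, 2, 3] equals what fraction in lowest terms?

Using pₖ = aₖpₖ₋₁ + pₖ₋₂ and qₖ = aₖqₖ₋₁ + qₖ₋₂:
  k=0: a=4, p=4, q=1
  k=1: a=1, p=5, q=1
  k=2: a=3, p=19, q=4
  k=3: a=9, p=176, q=37
  k=4: a=6, p=1075, q=226
  k=5: a=2, p=2326, q=489
  k=6: a=3, p=8053, q=1693

8053/1693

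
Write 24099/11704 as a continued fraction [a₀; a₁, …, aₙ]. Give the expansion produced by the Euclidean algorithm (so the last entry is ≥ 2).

24099 = 2·11704 + 691
11704 = 16·691 + 648
691 = 1·648 + 43
648 = 15·43 + 3
43 = 14·3 + 1
3 = 3·1 + 0  (stop)
So 24099/11704 = [2; 16, 1, 15, 14, 3].

[2; 16, 1, 15, 14, 3]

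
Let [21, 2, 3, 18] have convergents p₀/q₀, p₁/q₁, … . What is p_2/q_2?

150/7

Using pₖ = aₖpₖ₋₁ + pₖ₋₂, qₖ = aₖqₖ₋₁ + qₖ₋₂ (with p₋₁=1, p₋₂=0, q₋₁=0, q₋₂=1):
  k=0: a=21, p=21, q=1
  k=1: a=2, p=43, q=2
  k=2: a=3, p=150, q=7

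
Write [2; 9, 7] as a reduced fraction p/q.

Fold from the inside: start with 7/1.
  9 + 1/7 = 64/7
  2 + 7/64 = 135/64

135/64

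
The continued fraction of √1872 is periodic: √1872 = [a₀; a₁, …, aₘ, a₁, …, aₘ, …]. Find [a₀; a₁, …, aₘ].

[43; 3, 1, 3, 86]

a₀ = ⌊√1872⌋ = 43.
With m₀=0, d₀=1 and mₖ₊₁ = dₖaₖ − mₖ, dₖ₊₁ = (n − mₖ₊₁²)/dₖ, aₖ₊₁ = ⌊(a₀+mₖ₊₁)/dₖ₊₁⌋:
  k=1: m=43, d=23, a=3
  k=2: m=26, d=52, a=1
  k=3: m=26, d=23, a=3
  k=4: m=43, d=1, a=86
d=1 and a=2a₀=86 at k=4, so the next step gives (m, d) = (43, 23) again — its k=1 value — and the period has length 4.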